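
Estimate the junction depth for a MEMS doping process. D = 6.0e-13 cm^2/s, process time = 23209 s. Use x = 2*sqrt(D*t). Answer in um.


Step 1: Compute D*t = 6.0e-13 * 23209 = 1.39254e-08 cm^2
Step 2: sqrt(D*t) = 1.1801e-04 cm
Step 3: x = 2 * 1.1801e-04 cm = 2.3602e-04 cm
Step 4: Convert to um (1 cm = 1e4 um): x = 2.36 um


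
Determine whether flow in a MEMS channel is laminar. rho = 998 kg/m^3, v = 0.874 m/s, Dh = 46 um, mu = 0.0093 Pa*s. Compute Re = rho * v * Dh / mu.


Step 1: Convert Dh to meters: Dh = 46e-6 m
Step 2: Re = rho * v * Dh / mu
Re = 998 * 0.874 * 46e-6 / 0.0093
Re = 4.314
Since Re = 4.314 is below ~2300, the flow is laminar.


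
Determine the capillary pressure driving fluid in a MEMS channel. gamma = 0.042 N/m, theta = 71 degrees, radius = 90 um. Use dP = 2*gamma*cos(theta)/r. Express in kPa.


Step 1: cos(71 deg) = 0.3256
Step 2: Convert r to m: r = 90e-6 m
Step 3: dP = 2 * 0.042 * 0.3256 / 90e-6 = 303.9 Pa
Step 4: Convert Pa to kPa (divide by 1000).
dP = 0.3 kPa


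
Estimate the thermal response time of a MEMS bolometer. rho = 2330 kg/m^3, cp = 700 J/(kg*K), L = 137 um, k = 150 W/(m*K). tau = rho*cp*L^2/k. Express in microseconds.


Step 1: Convert L to m: L = 137e-6 m
Step 2: L^2 = (137e-6)^2 = 1.8769e-08 m^2
Step 3: tau = 2330 * 700 * 1.8769e-08 / 150 = 2.0408159e-04 s
Step 4: Convert to microseconds (multiply by 1e6).
tau = 204.082 us


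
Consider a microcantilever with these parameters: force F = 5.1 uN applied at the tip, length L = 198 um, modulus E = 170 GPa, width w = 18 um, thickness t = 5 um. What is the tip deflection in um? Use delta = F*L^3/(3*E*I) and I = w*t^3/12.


Step 1: Calculate the second moment of area.
I = w * t^3 / 12 = 18 * 5^3 / 12 = 187.5 um^4
Step 2: Convert E to consistent units (1 GPa = 1000 uN/um^2).
E = 170 GPa = 170000 uN/um^2
Step 3: Calculate tip deflection.
delta = F * L^3 / (3 * E * I)
delta = 5.1 * 198^3 / (3 * 170000 * 187.5)
delta = 0.414 um


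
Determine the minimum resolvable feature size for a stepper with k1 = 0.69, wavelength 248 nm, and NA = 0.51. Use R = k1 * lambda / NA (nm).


Step 1: Identify values: k1 = 0.69, lambda = 248 nm, NA = 0.51
Step 2: R = k1 * lambda / NA
R = 0.69 * 248 / 0.51
R = 335.5 nm


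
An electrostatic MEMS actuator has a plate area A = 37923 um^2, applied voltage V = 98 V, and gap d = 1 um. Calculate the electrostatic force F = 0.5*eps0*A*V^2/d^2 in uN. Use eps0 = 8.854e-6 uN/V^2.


Step 1: Identify parameters.
eps0 = 8.854e-6 uN/V^2, A = 37923 um^2, V = 98 V, d = 1 um
Step 2: Compute V^2 = 98^2 = 9604
Step 3: Compute d^2 = 1^2 = 1
Step 4: F = 0.5 * 8.854e-6 * 37923 * 9604 / 1
F = 1612.369 uN


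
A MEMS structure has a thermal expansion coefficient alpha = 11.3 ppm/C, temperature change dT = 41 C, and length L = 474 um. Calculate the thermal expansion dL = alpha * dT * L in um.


Step 1: Convert CTE: alpha = 11.3 ppm/C = 11.3e-6 /C
Step 2: dL = 11.3e-6 * 41 * 474
dL = 0.2196 um


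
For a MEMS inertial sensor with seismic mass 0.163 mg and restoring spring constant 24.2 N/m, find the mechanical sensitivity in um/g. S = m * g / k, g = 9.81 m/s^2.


Step 1: Convert mass: m = 0.163 mg = 1.63e-07 kg
Step 2: S = m * g / k = 1.63e-07 * 9.81 / 24.2
Step 3: S = 6.61e-08 m/g
Step 4: Convert to um/g: S = 0.066 um/g


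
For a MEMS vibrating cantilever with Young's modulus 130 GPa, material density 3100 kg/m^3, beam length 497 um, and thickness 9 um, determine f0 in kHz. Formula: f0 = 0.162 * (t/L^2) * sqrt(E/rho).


Step 1: Convert units to SI.
t_SI = 9e-6 m, L_SI = 497e-6 m
Step 2: Calculate sqrt(E/rho).
sqrt(130e9 / 3100) = 6475.76 m/s
Step 3: Compute f0.
f0 = 0.162 * 9e-6 / (497e-6)^2 * 6475.76 = 38223.9 Hz = 38.22 kHz


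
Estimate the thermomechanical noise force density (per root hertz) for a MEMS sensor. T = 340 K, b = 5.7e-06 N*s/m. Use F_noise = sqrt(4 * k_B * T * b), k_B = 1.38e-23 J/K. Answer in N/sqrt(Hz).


Step 1: Compute 4 * k_B * T * b
= 4 * 1.38e-23 * 340 * 5.7e-06
= 1.0698e-25 N^2/Hz
Step 2: F_noise = sqrt(1.0698e-25)
F_noise = 3.27e-13 N/sqrt(Hz)


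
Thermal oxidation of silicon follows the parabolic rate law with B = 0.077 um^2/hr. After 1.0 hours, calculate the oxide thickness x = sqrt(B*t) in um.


Step 1: Compute B*t = 0.077 * 1.0 = 0.077
Step 2: x = sqrt(0.077)
x = 0.277 um


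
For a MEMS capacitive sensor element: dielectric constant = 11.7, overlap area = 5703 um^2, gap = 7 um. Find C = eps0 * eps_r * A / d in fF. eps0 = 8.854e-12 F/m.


Step 1: Convert area to m^2: A = 5703e-12 m^2
Step 2: Convert gap to m: d = 7e-6 m
Step 3: C = eps0 * eps_r * A / d
C = 8.854e-12 * 11.7 * 5703e-12 / 7e-6
Step 4: Convert to fF (multiply by 1e15).
C = 84.4 fF


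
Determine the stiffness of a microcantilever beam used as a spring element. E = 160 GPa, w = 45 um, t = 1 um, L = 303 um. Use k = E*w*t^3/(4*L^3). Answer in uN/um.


Step 1: Convert E to consistent units (1 GPa = 1000 uN/um^2).
E = 160 GPa = 160000 uN/um^2
Step 2: Compute t^3 = 1^3 = 1
Step 3: Compute L^3 = 303^3 = 27818127
Step 4: k = 160000 * 45 * 1 / (4 * 27818127)
k = 0.0647 uN/um


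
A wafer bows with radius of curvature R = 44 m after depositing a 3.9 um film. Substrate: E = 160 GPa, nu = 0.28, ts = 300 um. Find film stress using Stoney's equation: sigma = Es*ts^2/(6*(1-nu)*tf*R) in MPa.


Step 1: Compute numerator: Es * ts^2 = 160 * 300^2 = 14400000 (GPa*um^2)
Step 2: Compute denominator (R in um): 6*(1-nu)*tf*R = 6*0.72*3.9*44e6 = 741312000.0 (um^2)
Step 3: sigma (GPa) = 14400000 / 741312000.0 = 1.9425e-02 GPa
Step 4: Convert to MPa (x1000): sigma = 19.4 MPa


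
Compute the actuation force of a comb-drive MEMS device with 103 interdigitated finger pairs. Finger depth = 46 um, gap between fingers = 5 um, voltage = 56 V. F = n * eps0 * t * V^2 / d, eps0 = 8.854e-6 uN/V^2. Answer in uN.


Step 1: Parameters: n=103, eps0=8.854e-6 uN/V^2, t=46 um, V=56 V, d=5 um
Step 2: V^2 = 3136
Step 3: F = 103 * 8.854e-6 * 46 * 3136 / 5
F = 26.311 uN


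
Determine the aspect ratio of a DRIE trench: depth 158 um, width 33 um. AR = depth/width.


Step 1: AR = depth / width
Step 2: AR = 158 / 33
AR = 4.8


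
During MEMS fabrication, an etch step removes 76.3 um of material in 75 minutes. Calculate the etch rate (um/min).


Step 1: Etch rate = depth / time
Step 2: rate = 76.3 / 75
rate = 1.017 um/min


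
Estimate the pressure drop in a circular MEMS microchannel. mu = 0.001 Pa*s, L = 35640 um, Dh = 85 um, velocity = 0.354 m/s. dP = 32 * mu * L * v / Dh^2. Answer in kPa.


Step 1: Convert to SI: L = 35640e-6 m, Dh = 85e-6 m
Step 2: dP = 32 * 0.001 * 35640e-6 * 0.354 / (85e-6)^2
Step 3: dP = 55879.57 Pa
Step 4: Convert to kPa: dP = 55.88 kPa


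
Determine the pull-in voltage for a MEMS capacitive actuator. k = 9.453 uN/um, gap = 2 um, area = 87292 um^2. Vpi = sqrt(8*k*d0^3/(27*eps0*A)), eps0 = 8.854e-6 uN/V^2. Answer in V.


Step 1: Compute numerator: 8 * k * d0^3 = 8 * 9.453 * 2^3 = 604.992
Step 2: Compute denominator: 27 * eps0 * A = 27 * 8.854e-6 * 87292 = 20.867851
Step 3: Vpi = sqrt(604.992 / 20.867851)
Vpi = 5.38 V


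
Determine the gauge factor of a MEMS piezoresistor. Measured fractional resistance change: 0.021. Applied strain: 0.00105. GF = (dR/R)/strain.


Step 1: Identify values.
dR/R = 0.021, strain = 0.00105
Step 2: GF = (dR/R) / strain = 0.021 / 0.00105
GF = 20.0


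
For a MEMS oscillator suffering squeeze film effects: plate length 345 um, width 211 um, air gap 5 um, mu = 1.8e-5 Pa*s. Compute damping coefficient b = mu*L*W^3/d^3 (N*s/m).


Step 1: Convert to SI.
L = 345e-6 m, W = 211e-6 m, d = 5e-6 m
Step 2: W^3 = (211e-6)^3 = 9.39e-12 m^3
Step 3: d^3 = (5e-6)^3 = 1.25e-16 m^3
Step 4: b = 1.8e-5 * 345e-6 * 9.39e-12 / 1.25e-16
b = 4.67e-04 N*s/m


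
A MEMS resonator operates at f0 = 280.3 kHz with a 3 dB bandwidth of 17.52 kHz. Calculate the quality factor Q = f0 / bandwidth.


Step 1: Q = f0 / bandwidth
Step 2: Q = 280.3 / 17.52
Q = 16.0


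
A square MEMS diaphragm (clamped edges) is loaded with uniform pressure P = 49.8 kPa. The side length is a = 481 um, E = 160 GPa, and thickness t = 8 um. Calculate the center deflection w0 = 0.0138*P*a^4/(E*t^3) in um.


Step 1: Convert pressure to compatible units (E is in GPa, so P in GPa).
P = 49.8 kPa = 49.8e-6 GPa
Step 2: Compute numerator: 0.0138 * P * a^4.
a^4 = 481^4 = 53527912321
numerator = 0.0138 * 49.8e-6 * 53527912321 = 3.67865e+04
Step 3: Compute denominator: E * t^3 = 160 * 8^3 = 81920
Step 4: w0 = numerator / denominator = 3.67865e+04 / 81920 = 0.4491 um


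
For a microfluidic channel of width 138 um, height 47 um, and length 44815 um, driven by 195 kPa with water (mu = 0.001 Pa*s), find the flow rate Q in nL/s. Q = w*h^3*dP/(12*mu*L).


Step 1: Convert all dimensions to SI (meters).
w = 138e-6 m, h = 47e-6 m, L = 44815e-6 m, dP = 195e3 Pa
Step 2: Q = w * h^3 * dP / (12 * mu * L)
Q = 138e-6 * (47e-6)^3 * 195e3 / (12 * 0.001 * 44815e-6) = 5.19520423e-09 m^3/s
Step 3: Convert Q from m^3/s to nL/s (1 m^3 = 1e12 nL, so multiply by 1e12).
Q = 5195.204 nL/s


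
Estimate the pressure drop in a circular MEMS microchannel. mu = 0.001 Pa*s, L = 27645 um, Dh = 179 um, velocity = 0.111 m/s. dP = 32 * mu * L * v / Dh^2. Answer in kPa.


Step 1: Convert to SI: L = 27645e-6 m, Dh = 179e-6 m
Step 2: dP = 32 * 0.001 * 27645e-6 * 0.111 / (179e-6)^2
Step 3: dP = 3064.67 Pa
Step 4: Convert to kPa: dP = 3.06 kPa


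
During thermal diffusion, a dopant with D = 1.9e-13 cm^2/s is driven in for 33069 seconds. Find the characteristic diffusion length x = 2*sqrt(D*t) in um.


Step 1: Compute D*t = 1.9e-13 * 33069 = 6.28311e-09 cm^2
Step 2: sqrt(D*t) = 7.92661e-05 cm
Step 3: x = 2 * 7.92661e-05 cm = 1.585322e-04 cm
Step 4: Convert to um (1 cm = 1e4 um): x = 1.585 um


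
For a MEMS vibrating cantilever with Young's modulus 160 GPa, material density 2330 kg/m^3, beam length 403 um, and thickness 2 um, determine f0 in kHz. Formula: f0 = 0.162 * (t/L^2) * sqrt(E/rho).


Step 1: Convert units to SI.
t_SI = 2e-6 m, L_SI = 403e-6 m
Step 2: Calculate sqrt(E/rho).
sqrt(160e9 / 2330) = 8286.71 m/s
Step 3: Compute f0.
f0 = 0.162 * 2e-6 / (403e-6)^2 * 8286.71 = 16531.7 Hz = 16.53 kHz


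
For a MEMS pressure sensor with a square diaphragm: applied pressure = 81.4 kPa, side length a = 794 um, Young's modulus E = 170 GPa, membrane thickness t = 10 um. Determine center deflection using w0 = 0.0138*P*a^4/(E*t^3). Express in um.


Step 1: Convert pressure to compatible units (E is in GPa, so P in GPa).
P = 81.4 kPa = 81.4e-6 GPa
Step 2: Compute numerator: 0.0138 * P * a^4.
a^4 = 794^4 = 397449550096
numerator = 0.0138 * 81.4e-6 * 397449550096 = 4.46463e+05
Step 3: Compute denominator: E * t^3 = 170 * 10^3 = 170000
Step 4: w0 = numerator / denominator = 4.46463e+05 / 170000 = 2.6263 um


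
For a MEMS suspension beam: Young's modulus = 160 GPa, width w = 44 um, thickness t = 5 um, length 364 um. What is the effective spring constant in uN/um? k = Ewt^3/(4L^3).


Step 1: Convert E to consistent units (1 GPa = 1000 uN/um^2).
E = 160 GPa = 160000 uN/um^2
Step 2: Compute t^3 = 5^3 = 125
Step 3: Compute L^3 = 364^3 = 48228544
Step 4: k = 160000 * 44 * 125 / (4 * 48228544)
k = 4.5616 uN/um


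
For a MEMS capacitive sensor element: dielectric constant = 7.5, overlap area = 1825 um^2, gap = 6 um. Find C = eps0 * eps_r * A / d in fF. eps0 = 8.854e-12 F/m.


Step 1: Convert area to m^2: A = 1825e-12 m^2
Step 2: Convert gap to m: d = 6e-6 m
Step 3: C = eps0 * eps_r * A / d
C = 8.854e-12 * 7.5 * 1825e-12 / 6e-6
Step 4: Convert to fF (multiply by 1e15).
C = 20.2 fF


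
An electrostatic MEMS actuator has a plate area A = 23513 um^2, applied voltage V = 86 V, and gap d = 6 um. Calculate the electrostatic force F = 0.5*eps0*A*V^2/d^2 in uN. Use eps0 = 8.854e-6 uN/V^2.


Step 1: Identify parameters.
eps0 = 8.854e-6 uN/V^2, A = 23513 um^2, V = 86 V, d = 6 um
Step 2: Compute V^2 = 86^2 = 7396
Step 3: Compute d^2 = 6^2 = 36
Step 4: F = 0.5 * 8.854e-6 * 23513 * 7396 / 36
F = 21.385 uN


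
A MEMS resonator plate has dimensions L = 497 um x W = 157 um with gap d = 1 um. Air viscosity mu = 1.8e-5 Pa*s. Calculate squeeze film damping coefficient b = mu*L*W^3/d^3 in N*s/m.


Step 1: Convert to SI.
L = 497e-6 m, W = 157e-6 m, d = 1e-6 m
Step 2: W^3 = (157e-6)^3 = 3.87e-12 m^3
Step 3: d^3 = (1e-6)^3 = 1.00e-18 m^3
Step 4: b = 1.8e-5 * 497e-6 * 3.87e-12 / 1.00e-18
b = 3.46e-02 N*s/m


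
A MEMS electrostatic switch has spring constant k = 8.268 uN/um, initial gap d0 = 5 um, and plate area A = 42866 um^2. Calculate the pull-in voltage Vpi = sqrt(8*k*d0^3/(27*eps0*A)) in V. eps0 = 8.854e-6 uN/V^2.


Step 1: Compute numerator: 8 * k * d0^3 = 8 * 8.268 * 5^3 = 8268.0
Step 2: Compute denominator: 27 * eps0 * A = 27 * 8.854e-6 * 42866 = 10.24746
Step 3: Vpi = sqrt(8268.0 / 10.24746)
Vpi = 28.4 V


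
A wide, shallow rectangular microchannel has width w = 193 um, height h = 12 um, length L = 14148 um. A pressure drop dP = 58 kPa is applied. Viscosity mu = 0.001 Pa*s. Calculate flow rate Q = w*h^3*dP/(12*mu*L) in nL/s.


Step 1: Convert all dimensions to SI (meters).
w = 193e-6 m, h = 12e-6 m, L = 14148e-6 m, dP = 58e3 Pa
Step 2: Q = w * h^3 * dP / (12 * mu * L)
Q = 193e-6 * (12e-6)^3 * 58e3 / (12 * 0.001 * 14148e-6) = 1.1393384e-10 m^3/s
Step 3: Convert Q from m^3/s to nL/s (1 m^3 = 1e12 nL, so multiply by 1e12).
Q = 113.934 nL/s


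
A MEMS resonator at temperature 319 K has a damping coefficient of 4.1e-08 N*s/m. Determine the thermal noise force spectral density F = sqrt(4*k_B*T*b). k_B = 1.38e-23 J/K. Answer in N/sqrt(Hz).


Step 1: Compute 4 * k_B * T * b
= 4 * 1.38e-23 * 319 * 4.1e-08
= 7.2196e-28 N^2/Hz
Step 2: F_noise = sqrt(7.2196e-28)
F_noise = 2.69e-14 N/sqrt(Hz)


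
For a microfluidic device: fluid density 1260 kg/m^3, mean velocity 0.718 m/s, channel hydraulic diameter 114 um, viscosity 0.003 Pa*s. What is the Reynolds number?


Step 1: Convert Dh to meters: Dh = 114e-6 m
Step 2: Re = rho * v * Dh / mu
Re = 1260 * 0.718 * 114e-6 / 0.003
Re = 34.378


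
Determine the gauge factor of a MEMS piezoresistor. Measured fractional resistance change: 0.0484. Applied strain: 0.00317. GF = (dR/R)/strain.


Step 1: Identify values.
dR/R = 0.0484, strain = 0.00317
Step 2: GF = (dR/R) / strain = 0.0484 / 0.00317
GF = 15.3


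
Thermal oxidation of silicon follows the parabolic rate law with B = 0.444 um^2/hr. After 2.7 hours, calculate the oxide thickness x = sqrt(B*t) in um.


Step 1: Compute B*t = 0.444 * 2.7 = 1.1988
Step 2: x = sqrt(1.1988)
x = 1.095 um


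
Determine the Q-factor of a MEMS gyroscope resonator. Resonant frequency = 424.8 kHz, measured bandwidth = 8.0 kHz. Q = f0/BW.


Step 1: Q = f0 / bandwidth
Step 2: Q = 424.8 / 8.0
Q = 53.1


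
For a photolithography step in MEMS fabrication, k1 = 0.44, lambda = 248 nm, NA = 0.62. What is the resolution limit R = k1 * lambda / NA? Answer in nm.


Step 1: Identify values: k1 = 0.44, lambda = 248 nm, NA = 0.62
Step 2: R = k1 * lambda / NA
R = 0.44 * 248 / 0.62
R = 176.0 nm


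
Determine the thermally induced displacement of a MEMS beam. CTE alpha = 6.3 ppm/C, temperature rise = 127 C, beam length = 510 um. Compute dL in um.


Step 1: Convert CTE: alpha = 6.3 ppm/C = 6.3e-6 /C
Step 2: dL = 6.3e-6 * 127 * 510
dL = 0.4081 um


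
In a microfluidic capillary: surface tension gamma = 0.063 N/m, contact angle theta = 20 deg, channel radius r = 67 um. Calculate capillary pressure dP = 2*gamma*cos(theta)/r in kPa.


Step 1: cos(20 deg) = 0.9397
Step 2: Convert r to m: r = 67e-6 m
Step 3: dP = 2 * 0.063 * 0.9397 / 67e-6 = 1767.2 Pa
Step 4: Convert Pa to kPa (divide by 1000).
dP = 1.77 kPa


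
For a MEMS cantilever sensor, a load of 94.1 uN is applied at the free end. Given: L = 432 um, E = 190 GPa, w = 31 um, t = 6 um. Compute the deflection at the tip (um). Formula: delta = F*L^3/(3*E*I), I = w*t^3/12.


Step 1: Calculate the second moment of area.
I = w * t^3 / 12 = 31 * 6^3 / 12 = 558.0 um^4
Step 2: Convert E to consistent units (1 GPa = 1000 uN/um^2).
E = 190 GPa = 190000 uN/um^2
Step 3: Calculate tip deflection.
delta = F * L^3 / (3 * E * I)
delta = 94.1 * 432^3 / (3 * 190000 * 558.0)
delta = 23.8524 um


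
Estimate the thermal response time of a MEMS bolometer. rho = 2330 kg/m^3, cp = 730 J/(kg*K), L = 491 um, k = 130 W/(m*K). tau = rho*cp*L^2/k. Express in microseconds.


Step 1: Convert L to m: L = 491e-6 m
Step 2: L^2 = (491e-6)^2 = 2.41081e-07 m^2
Step 3: tau = 2330 * 730 * 2.41081e-07 / 130 = 3.15426671e-03 s
Step 4: Convert to microseconds (multiply by 1e6).
tau = 3154.267 us


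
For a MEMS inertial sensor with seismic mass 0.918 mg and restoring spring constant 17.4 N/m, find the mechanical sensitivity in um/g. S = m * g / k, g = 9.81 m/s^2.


Step 1: Convert mass: m = 0.918 mg = 9.18e-07 kg
Step 2: S = m * g / k = 9.18e-07 * 9.81 / 17.4
Step 3: S = 5.18e-07 m/g
Step 4: Convert to um/g: S = 0.518 um/g


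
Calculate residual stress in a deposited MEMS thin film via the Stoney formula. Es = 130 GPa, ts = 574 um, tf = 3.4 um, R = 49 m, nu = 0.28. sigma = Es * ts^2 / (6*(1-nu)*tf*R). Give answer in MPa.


Step 1: Compute numerator: Es * ts^2 = 130 * 574^2 = 42831880 (GPa*um^2)
Step 2: Compute denominator (R in um): 6*(1-nu)*tf*R = 6*0.72*3.4*49e6 = 719712000.0 (um^2)
Step 3: sigma (GPa) = 42831880 / 719712000.0 = 5.9513e-02 GPa
Step 4: Convert to MPa (x1000): sigma = 59.5 MPa


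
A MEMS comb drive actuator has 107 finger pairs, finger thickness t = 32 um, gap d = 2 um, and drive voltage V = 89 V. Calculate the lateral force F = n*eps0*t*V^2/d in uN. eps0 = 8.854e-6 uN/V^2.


Step 1: Parameters: n=107, eps0=8.854e-6 uN/V^2, t=32 um, V=89 V, d=2 um
Step 2: V^2 = 7921
Step 3: F = 107 * 8.854e-6 * 32 * 7921 / 2
F = 120.067 uN


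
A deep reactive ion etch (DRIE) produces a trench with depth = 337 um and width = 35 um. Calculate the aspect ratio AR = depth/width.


Step 1: AR = depth / width
Step 2: AR = 337 / 35
AR = 9.6


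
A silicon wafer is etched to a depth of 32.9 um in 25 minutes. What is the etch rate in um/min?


Step 1: Etch rate = depth / time
Step 2: rate = 32.9 / 25
rate = 1.316 um/min


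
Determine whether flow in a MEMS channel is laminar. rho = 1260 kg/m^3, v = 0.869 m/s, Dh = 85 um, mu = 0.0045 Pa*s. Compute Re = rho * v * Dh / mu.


Step 1: Convert Dh to meters: Dh = 85e-6 m
Step 2: Re = rho * v * Dh / mu
Re = 1260 * 0.869 * 85e-6 / 0.0045
Re = 20.682
Since Re = 20.682 is below ~2300, the flow is laminar.


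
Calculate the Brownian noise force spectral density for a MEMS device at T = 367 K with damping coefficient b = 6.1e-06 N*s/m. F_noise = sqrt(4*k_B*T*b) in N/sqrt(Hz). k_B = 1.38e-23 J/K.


Step 1: Compute 4 * k_B * T * b
= 4 * 1.38e-23 * 367 * 6.1e-06
= 1.2358e-25 N^2/Hz
Step 2: F_noise = sqrt(1.2358e-25)
F_noise = 3.52e-13 N/sqrt(Hz)


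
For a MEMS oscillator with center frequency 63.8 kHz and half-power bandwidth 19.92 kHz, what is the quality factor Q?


Step 1: Q = f0 / bandwidth
Step 2: Q = 63.8 / 19.92
Q = 3.2


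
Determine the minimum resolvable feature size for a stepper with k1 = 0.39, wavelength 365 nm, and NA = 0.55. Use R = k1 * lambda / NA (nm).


Step 1: Identify values: k1 = 0.39, lambda = 365 nm, NA = 0.55
Step 2: R = k1 * lambda / NA
R = 0.39 * 365 / 0.55
R = 258.8 nm


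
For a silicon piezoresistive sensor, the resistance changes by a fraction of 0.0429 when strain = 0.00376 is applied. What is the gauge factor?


Step 1: Identify values.
dR/R = 0.0429, strain = 0.00376
Step 2: GF = (dR/R) / strain = 0.0429 / 0.00376
GF = 11.4


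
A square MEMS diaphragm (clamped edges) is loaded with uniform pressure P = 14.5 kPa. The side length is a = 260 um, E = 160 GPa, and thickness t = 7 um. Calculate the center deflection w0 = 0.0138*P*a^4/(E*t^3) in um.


Step 1: Convert pressure to compatible units (E is in GPa, so P in GPa).
P = 14.5 kPa = 14.5e-6 GPa
Step 2: Compute numerator: 0.0138 * P * a^4.
a^4 = 260^4 = 4569760000
numerator = 0.0138 * 14.5e-6 * 4569760000 = 9.1441e+02
Step 3: Compute denominator: E * t^3 = 160 * 7^3 = 54880
Step 4: w0 = numerator / denominator = 9.1441e+02 / 54880 = 0.0167 um


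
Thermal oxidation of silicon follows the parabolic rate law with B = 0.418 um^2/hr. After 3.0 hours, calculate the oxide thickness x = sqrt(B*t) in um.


Step 1: Compute B*t = 0.418 * 3.0 = 1.254
Step 2: x = sqrt(1.254)
x = 1.12 um


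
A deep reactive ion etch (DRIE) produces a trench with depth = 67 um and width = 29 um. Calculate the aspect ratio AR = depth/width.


Step 1: AR = depth / width
Step 2: AR = 67 / 29
AR = 2.3


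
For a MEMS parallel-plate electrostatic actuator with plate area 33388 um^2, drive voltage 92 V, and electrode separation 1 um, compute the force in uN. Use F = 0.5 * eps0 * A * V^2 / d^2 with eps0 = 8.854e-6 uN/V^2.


Step 1: Identify parameters.
eps0 = 8.854e-6 uN/V^2, A = 33388 um^2, V = 92 V, d = 1 um
Step 2: Compute V^2 = 92^2 = 8464
Step 3: Compute d^2 = 1^2 = 1
Step 4: F = 0.5 * 8.854e-6 * 33388 * 8464 / 1
F = 1251.053 uN


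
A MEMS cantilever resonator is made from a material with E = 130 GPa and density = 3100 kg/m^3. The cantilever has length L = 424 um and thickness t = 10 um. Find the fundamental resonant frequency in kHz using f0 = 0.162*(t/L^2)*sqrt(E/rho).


Step 1: Convert units to SI.
t_SI = 10e-6 m, L_SI = 424e-6 m
Step 2: Calculate sqrt(E/rho).
sqrt(130e9 / 3100) = 6475.76 m/s
Step 3: Compute f0.
f0 = 0.162 * 10e-6 / (424e-6)^2 * 6475.76 = 58354.5 Hz = 58.35 kHz


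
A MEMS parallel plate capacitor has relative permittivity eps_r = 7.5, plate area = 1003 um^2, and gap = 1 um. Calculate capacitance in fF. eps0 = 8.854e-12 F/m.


Step 1: Convert area to m^2: A = 1003e-12 m^2
Step 2: Convert gap to m: d = 1e-6 m
Step 3: C = eps0 * eps_r * A / d
C = 8.854e-12 * 7.5 * 1003e-12 / 1e-6
Step 4: Convert to fF (multiply by 1e15).
C = 66.6 fF


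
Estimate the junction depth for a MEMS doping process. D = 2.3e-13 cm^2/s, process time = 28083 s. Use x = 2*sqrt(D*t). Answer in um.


Step 1: Compute D*t = 2.3e-13 * 28083 = 6.45909e-09 cm^2
Step 2: sqrt(D*t) = 8.03685e-05 cm
Step 3: x = 2 * 8.03685e-05 cm = 1.60737e-04 cm
Step 4: Convert to um (1 cm = 1e4 um): x = 1.607 um


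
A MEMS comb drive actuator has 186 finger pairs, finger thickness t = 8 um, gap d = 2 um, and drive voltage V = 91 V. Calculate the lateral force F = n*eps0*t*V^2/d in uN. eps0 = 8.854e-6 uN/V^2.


Step 1: Parameters: n=186, eps0=8.854e-6 uN/V^2, t=8 um, V=91 V, d=2 um
Step 2: V^2 = 8281
Step 3: F = 186 * 8.854e-6 * 8 * 8281 / 2
F = 54.55 uN


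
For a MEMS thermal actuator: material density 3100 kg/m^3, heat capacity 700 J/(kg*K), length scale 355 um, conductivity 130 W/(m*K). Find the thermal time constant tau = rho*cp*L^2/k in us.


Step 1: Convert L to m: L = 355e-6 m
Step 2: L^2 = (355e-6)^2 = 1.26025e-07 m^2
Step 3: tau = 3100 * 700 * 1.26025e-07 / 130 = 2.10364808e-03 s
Step 4: Convert to microseconds (multiply by 1e6).
tau = 2103.648 us


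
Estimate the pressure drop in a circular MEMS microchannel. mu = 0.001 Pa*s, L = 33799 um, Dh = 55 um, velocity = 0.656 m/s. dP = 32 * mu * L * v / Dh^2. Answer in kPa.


Step 1: Convert to SI: L = 33799e-6 m, Dh = 55e-6 m
Step 2: dP = 32 * 0.001 * 33799e-6 * 0.656 / (55e-6)^2
Step 3: dP = 234548.30 Pa
Step 4: Convert to kPa: dP = 234.55 kPa


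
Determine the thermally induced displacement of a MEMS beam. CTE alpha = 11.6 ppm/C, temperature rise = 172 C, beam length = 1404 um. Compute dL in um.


Step 1: Convert CTE: alpha = 11.6 ppm/C = 11.6e-6 /C
Step 2: dL = 11.6e-6 * 172 * 1404
dL = 2.8013 um


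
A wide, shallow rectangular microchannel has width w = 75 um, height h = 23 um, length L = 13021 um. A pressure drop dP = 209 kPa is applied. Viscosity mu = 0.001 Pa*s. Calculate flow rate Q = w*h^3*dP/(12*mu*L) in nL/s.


Step 1: Convert all dimensions to SI (meters).
w = 75e-6 m, h = 23e-6 m, L = 13021e-6 m, dP = 209e3 Pa
Step 2: Q = w * h^3 * dP / (12 * mu * L)
Q = 75e-6 * (23e-6)^3 * 209e3 / (12 * 0.001 * 13021e-6) = 1.22057782e-09 m^3/s
Step 3: Convert Q from m^3/s to nL/s (1 m^3 = 1e12 nL, so multiply by 1e12).
Q = 1220.578 nL/s


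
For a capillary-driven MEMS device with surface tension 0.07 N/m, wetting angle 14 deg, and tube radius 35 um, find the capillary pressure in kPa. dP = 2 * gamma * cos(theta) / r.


Step 1: cos(14 deg) = 0.9703
Step 2: Convert r to m: r = 35e-6 m
Step 3: dP = 2 * 0.07 * 0.9703 / 35e-6 = 3881.2 Pa
Step 4: Convert Pa to kPa (divide by 1000).
dP = 3.88 kPa


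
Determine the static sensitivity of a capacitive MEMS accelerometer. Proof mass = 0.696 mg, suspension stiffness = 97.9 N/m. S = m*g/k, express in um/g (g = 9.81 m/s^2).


Step 1: Convert mass: m = 0.696 mg = 6.96e-07 kg
Step 2: S = m * g / k = 6.96e-07 * 9.81 / 97.9
Step 3: S = 6.97e-08 m/g
Step 4: Convert to um/g: S = 0.07 um/g


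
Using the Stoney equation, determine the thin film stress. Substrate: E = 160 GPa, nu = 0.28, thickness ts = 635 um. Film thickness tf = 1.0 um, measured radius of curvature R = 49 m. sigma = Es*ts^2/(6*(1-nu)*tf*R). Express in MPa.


Step 1: Compute numerator: Es * ts^2 = 160 * 635^2 = 64516000 (GPa*um^2)
Step 2: Compute denominator (R in um): 6*(1-nu)*tf*R = 6*0.72*1.0*49e6 = 211680000.0 (um^2)
Step 3: sigma (GPa) = 64516000 / 211680000.0 = 3.04781e-01 GPa
Step 4: Convert to MPa (x1000): sigma = 304.8 MPa


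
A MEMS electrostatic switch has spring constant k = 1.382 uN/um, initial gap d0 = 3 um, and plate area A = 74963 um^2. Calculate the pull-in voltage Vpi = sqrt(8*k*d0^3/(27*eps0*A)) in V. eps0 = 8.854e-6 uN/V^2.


Step 1: Compute numerator: 8 * k * d0^3 = 8 * 1.382 * 3^3 = 298.512
Step 2: Compute denominator: 27 * eps0 * A = 27 * 8.854e-6 * 74963 = 17.920505
Step 3: Vpi = sqrt(298.512 / 17.920505)
Vpi = 4.08 V


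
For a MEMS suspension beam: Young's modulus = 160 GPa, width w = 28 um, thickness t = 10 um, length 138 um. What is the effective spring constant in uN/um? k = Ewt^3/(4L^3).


Step 1: Convert E to consistent units (1 GPa = 1000 uN/um^2).
E = 160 GPa = 160000 uN/um^2
Step 2: Compute t^3 = 10^3 = 1000
Step 3: Compute L^3 = 138^3 = 2628072
Step 4: k = 160000 * 28 * 1000 / (4 * 2628072)
k = 426.1679 uN/um


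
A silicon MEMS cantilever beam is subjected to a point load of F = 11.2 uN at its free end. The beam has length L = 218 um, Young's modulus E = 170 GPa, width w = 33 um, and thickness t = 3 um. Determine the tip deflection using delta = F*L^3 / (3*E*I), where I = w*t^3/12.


Step 1: Calculate the second moment of area.
I = w * t^3 / 12 = 33 * 3^3 / 12 = 74.25 um^4
Step 2: Convert E to consistent units (1 GPa = 1000 uN/um^2).
E = 170 GPa = 170000 uN/um^2
Step 3: Calculate tip deflection.
delta = F * L^3 / (3 * E * I)
delta = 11.2 * 218^3 / (3 * 170000 * 74.25)
delta = 3.0642 um


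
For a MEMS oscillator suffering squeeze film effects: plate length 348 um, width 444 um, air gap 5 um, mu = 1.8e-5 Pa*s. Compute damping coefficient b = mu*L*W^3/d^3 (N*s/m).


Step 1: Convert to SI.
L = 348e-6 m, W = 444e-6 m, d = 5e-6 m
Step 2: W^3 = (444e-6)^3 = 8.75e-11 m^3
Step 3: d^3 = (5e-6)^3 = 1.25e-16 m^3
Step 4: b = 1.8e-5 * 348e-6 * 8.75e-11 / 1.25e-16
b = 4.39e-03 N*s/m


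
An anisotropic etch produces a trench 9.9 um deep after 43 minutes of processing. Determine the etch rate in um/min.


Step 1: Etch rate = depth / time
Step 2: rate = 9.9 / 43
rate = 0.23 um/min


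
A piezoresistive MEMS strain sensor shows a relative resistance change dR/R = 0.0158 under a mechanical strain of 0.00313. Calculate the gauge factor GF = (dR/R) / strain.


Step 1: Identify values.
dR/R = 0.0158, strain = 0.00313
Step 2: GF = (dR/R) / strain = 0.0158 / 0.00313
GF = 5.0


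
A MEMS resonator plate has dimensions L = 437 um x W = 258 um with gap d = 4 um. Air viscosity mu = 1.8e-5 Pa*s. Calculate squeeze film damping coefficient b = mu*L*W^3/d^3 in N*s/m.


Step 1: Convert to SI.
L = 437e-6 m, W = 258e-6 m, d = 4e-6 m
Step 2: W^3 = (258e-6)^3 = 1.72e-11 m^3
Step 3: d^3 = (4e-6)^3 = 6.40e-17 m^3
Step 4: b = 1.8e-5 * 437e-6 * 1.72e-11 / 6.40e-17
b = 2.11e-03 N*s/m


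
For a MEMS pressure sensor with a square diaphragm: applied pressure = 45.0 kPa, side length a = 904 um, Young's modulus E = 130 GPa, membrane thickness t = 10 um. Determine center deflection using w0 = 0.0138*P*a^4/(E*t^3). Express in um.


Step 1: Convert pressure to compatible units (E is in GPa, so P in GPa).
P = 45.0 kPa = 45.0e-6 GPa
Step 2: Compute numerator: 0.0138 * P * a^4.
a^4 = 904^4 = 667841990656
numerator = 0.0138 * 45.0e-6 * 667841990656 = 4.147299e+05
Step 3: Compute denominator: E * t^3 = 130 * 10^3 = 130000
Step 4: w0 = numerator / denominator = 4.147299e+05 / 130000 = 3.1902 um


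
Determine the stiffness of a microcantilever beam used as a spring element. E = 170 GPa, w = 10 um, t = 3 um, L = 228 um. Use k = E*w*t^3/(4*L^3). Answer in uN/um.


Step 1: Convert E to consistent units (1 GPa = 1000 uN/um^2).
E = 170 GPa = 170000 uN/um^2
Step 2: Compute t^3 = 3^3 = 27
Step 3: Compute L^3 = 228^3 = 11852352
Step 4: k = 170000 * 10 * 27 / (4 * 11852352)
k = 0.9682 uN/um


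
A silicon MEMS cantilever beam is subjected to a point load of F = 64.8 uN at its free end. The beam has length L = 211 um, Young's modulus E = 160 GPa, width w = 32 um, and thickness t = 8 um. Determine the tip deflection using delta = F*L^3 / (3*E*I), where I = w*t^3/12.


Step 1: Calculate the second moment of area.
I = w * t^3 / 12 = 32 * 8^3 / 12 = 1365.3333 um^4
Step 2: Convert E to consistent units (1 GPa = 1000 uN/um^2).
E = 160 GPa = 160000 uN/um^2
Step 3: Calculate tip deflection.
delta = F * L^3 / (3 * E * I)
delta = 64.8 * 211^3 / (3 * 160000 * 1365.3333)
delta = 0.9288 um


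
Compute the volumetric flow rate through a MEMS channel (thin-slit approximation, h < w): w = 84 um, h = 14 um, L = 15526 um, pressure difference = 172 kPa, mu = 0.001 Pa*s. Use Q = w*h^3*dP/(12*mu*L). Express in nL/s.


Step 1: Convert all dimensions to SI (meters).
w = 84e-6 m, h = 14e-6 m, L = 15526e-6 m, dP = 172e3 Pa
Step 2: Q = w * h^3 * dP / (12 * mu * L)
Q = 84e-6 * (14e-6)^3 * 172e3 / (12 * 0.001 * 15526e-6) = 2.127899e-10 m^3/s
Step 3: Convert Q from m^3/s to nL/s (1 m^3 = 1e12 nL, so multiply by 1e12).
Q = 212.79 nL/s


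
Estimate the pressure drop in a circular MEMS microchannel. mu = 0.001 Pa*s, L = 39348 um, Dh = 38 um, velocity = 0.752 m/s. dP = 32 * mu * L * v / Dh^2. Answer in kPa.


Step 1: Convert to SI: L = 39348e-6 m, Dh = 38e-6 m
Step 2: dP = 32 * 0.001 * 39348e-6 * 0.752 / (38e-6)^2
Step 3: dP = 655727.34 Pa
Step 4: Convert to kPa: dP = 655.73 kPa


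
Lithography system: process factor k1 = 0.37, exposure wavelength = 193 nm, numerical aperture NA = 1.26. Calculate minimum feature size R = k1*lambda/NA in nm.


Step 1: Identify values: k1 = 0.37, lambda = 193 nm, NA = 1.26
Step 2: R = k1 * lambda / NA
R = 0.37 * 193 / 1.26
R = 56.7 nm


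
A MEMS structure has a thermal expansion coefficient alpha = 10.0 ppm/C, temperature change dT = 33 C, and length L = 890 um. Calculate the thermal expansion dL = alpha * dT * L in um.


Step 1: Convert CTE: alpha = 10.0 ppm/C = 10.0e-6 /C
Step 2: dL = 10.0e-6 * 33 * 890
dL = 0.2937 um


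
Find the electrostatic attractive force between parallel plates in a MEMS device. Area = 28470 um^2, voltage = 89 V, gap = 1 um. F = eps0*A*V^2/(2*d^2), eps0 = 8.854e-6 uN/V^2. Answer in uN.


Step 1: Identify parameters.
eps0 = 8.854e-6 uN/V^2, A = 28470 um^2, V = 89 V, d = 1 um
Step 2: Compute V^2 = 89^2 = 7921
Step 3: Compute d^2 = 1^2 = 1
Step 4: F = 0.5 * 8.854e-6 * 28470 * 7921 / 1
F = 998.337 uN


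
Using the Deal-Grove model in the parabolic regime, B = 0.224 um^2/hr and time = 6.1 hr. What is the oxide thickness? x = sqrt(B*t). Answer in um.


Step 1: Compute B*t = 0.224 * 6.1 = 1.3664
Step 2: x = sqrt(1.3664)
x = 1.169 um


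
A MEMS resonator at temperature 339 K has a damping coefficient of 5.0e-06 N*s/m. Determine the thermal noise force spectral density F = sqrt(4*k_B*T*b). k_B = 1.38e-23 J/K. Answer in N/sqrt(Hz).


Step 1: Compute 4 * k_B * T * b
= 4 * 1.38e-23 * 339 * 5.0e-06
= 9.3564e-26 N^2/Hz
Step 2: F_noise = sqrt(9.3564e-26)
F_noise = 3.06e-13 N/sqrt(Hz)


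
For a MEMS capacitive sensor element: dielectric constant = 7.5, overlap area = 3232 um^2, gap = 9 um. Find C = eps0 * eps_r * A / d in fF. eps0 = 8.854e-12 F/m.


Step 1: Convert area to m^2: A = 3232e-12 m^2
Step 2: Convert gap to m: d = 9e-6 m
Step 3: C = eps0 * eps_r * A / d
C = 8.854e-12 * 7.5 * 3232e-12 / 9e-6
Step 4: Convert to fF (multiply by 1e15).
C = 23.85 fF


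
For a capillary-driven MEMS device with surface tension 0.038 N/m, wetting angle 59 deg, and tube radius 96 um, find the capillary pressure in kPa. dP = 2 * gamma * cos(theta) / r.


Step 1: cos(59 deg) = 0.515
Step 2: Convert r to m: r = 96e-6 m
Step 3: dP = 2 * 0.038 * 0.515 / 96e-6 = 407.7 Pa
Step 4: Convert Pa to kPa (divide by 1000).
dP = 0.41 kPa


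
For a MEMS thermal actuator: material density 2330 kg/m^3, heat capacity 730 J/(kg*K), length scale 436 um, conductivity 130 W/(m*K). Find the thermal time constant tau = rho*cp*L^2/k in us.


Step 1: Convert L to m: L = 436e-6 m
Step 2: L^2 = (436e-6)^2 = 1.90096e-07 m^2
Step 3: tau = 2330 * 730 * 1.90096e-07 / 130 = 2.48718682e-03 s
Step 4: Convert to microseconds (multiply by 1e6).
tau = 2487.187 us


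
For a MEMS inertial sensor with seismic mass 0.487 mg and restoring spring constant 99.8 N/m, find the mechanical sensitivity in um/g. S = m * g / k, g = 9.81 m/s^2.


Step 1: Convert mass: m = 0.487 mg = 4.87e-07 kg
Step 2: S = m * g / k = 4.87e-07 * 9.81 / 99.8
Step 3: S = 4.79e-08 m/g
Step 4: Convert to um/g: S = 0.048 um/g


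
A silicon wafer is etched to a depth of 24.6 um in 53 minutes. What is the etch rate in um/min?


Step 1: Etch rate = depth / time
Step 2: rate = 24.6 / 53
rate = 0.464 um/min


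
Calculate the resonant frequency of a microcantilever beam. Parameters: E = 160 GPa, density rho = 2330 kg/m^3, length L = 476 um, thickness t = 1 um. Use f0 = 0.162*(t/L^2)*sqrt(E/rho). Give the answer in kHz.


Step 1: Convert units to SI.
t_SI = 1e-6 m, L_SI = 476e-6 m
Step 2: Calculate sqrt(E/rho).
sqrt(160e9 / 2330) = 8286.71 m/s
Step 3: Compute f0.
f0 = 0.162 * 1e-6 / (476e-6)^2 * 8286.71 = 5924.9 Hz = 5.92 kHz


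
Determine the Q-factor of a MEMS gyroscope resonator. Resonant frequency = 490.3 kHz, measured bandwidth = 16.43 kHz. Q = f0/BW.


Step 1: Q = f0 / bandwidth
Step 2: Q = 490.3 / 16.43
Q = 29.8


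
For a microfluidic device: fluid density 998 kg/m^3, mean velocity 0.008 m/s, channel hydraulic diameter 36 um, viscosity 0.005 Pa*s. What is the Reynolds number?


Step 1: Convert Dh to meters: Dh = 36e-6 m
Step 2: Re = rho * v * Dh / mu
Re = 998 * 0.008 * 36e-6 / 0.005
Re = 0.057


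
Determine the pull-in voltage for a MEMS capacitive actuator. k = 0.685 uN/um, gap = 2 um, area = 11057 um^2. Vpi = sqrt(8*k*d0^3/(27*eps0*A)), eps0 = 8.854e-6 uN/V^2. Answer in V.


Step 1: Compute numerator: 8 * k * d0^3 = 8 * 0.685 * 2^3 = 43.84
Step 2: Compute denominator: 27 * eps0 * A = 27 * 8.854e-6 * 11057 = 2.643264
Step 3: Vpi = sqrt(43.84 / 2.643264)
Vpi = 4.07 V


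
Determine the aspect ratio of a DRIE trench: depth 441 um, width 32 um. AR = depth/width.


Step 1: AR = depth / width
Step 2: AR = 441 / 32
AR = 13.8


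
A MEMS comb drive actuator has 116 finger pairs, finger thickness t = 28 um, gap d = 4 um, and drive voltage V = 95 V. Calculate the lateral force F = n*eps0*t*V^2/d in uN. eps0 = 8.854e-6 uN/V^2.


Step 1: Parameters: n=116, eps0=8.854e-6 uN/V^2, t=28 um, V=95 V, d=4 um
Step 2: V^2 = 9025
Step 3: F = 116 * 8.854e-6 * 28 * 9025 / 4
F = 64.885 uN


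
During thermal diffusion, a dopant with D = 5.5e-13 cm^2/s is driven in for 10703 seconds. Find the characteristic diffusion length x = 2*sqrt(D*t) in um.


Step 1: Compute D*t = 5.5e-13 * 10703 = 5.88665e-09 cm^2
Step 2: sqrt(D*t) = 7.67245e-05 cm
Step 3: x = 2 * 7.67245e-05 cm = 1.53449e-04 cm
Step 4: Convert to um (1 cm = 1e4 um): x = 1.534 um


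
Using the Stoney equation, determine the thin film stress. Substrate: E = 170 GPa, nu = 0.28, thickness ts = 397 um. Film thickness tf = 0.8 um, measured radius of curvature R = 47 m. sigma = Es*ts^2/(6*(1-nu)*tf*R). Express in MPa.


Step 1: Compute numerator: Es * ts^2 = 170 * 397^2 = 26793530 (GPa*um^2)
Step 2: Compute denominator (R in um): 6*(1-nu)*tf*R = 6*0.72*0.8*47e6 = 162432000.0 (um^2)
Step 3: sigma (GPa) = 26793530 / 162432000.0 = 1.64952e-01 GPa
Step 4: Convert to MPa (x1000): sigma = 165.0 MPa


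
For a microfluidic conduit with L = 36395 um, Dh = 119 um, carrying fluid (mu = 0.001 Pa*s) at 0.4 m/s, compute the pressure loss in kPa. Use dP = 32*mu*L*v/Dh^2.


Step 1: Convert to SI: L = 36395e-6 m, Dh = 119e-6 m
Step 2: dP = 32 * 0.001 * 36395e-6 * 0.4 / (119e-6)^2
Step 3: dP = 32897.11 Pa
Step 4: Convert to kPa: dP = 32.9 kPa


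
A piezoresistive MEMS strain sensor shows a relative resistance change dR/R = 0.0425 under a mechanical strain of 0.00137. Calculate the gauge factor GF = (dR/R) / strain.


Step 1: Identify values.
dR/R = 0.0425, strain = 0.00137
Step 2: GF = (dR/R) / strain = 0.0425 / 0.00137
GF = 31.0


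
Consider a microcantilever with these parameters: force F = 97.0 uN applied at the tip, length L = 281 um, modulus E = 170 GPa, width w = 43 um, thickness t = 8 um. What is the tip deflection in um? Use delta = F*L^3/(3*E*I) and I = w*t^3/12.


Step 1: Calculate the second moment of area.
I = w * t^3 / 12 = 43 * 8^3 / 12 = 1834.6667 um^4
Step 2: Convert E to consistent units (1 GPa = 1000 uN/um^2).
E = 170 GPa = 170000 uN/um^2
Step 3: Calculate tip deflection.
delta = F * L^3 / (3 * E * I)
delta = 97.0 * 281^3 / (3 * 170000 * 1834.6667)
delta = 2.3002 um


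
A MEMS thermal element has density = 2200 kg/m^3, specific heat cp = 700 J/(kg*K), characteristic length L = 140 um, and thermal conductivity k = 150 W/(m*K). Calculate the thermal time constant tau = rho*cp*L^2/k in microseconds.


Step 1: Convert L to m: L = 140e-6 m
Step 2: L^2 = (140e-6)^2 = 1.96e-08 m^2
Step 3: tau = 2200 * 700 * 1.96e-08 / 150 = 2.0122667e-04 s
Step 4: Convert to microseconds (multiply by 1e6).
tau = 201.227 us


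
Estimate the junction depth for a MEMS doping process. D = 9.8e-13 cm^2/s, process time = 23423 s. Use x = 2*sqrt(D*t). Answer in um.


Step 1: Compute D*t = 9.8e-13 * 23423 = 2.295454e-08 cm^2
Step 2: sqrt(D*t) = 1.5151e-04 cm
Step 3: x = 2 * 1.5151e-04 cm = 3.0302e-04 cm
Step 4: Convert to um (1 cm = 1e4 um): x = 3.03 um


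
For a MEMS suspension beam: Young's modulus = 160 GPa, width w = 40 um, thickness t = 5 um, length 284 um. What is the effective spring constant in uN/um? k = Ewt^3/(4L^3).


Step 1: Convert E to consistent units (1 GPa = 1000 uN/um^2).
E = 160 GPa = 160000 uN/um^2
Step 2: Compute t^3 = 5^3 = 125
Step 3: Compute L^3 = 284^3 = 22906304
Step 4: k = 160000 * 40 * 125 / (4 * 22906304)
k = 8.7312 uN/um


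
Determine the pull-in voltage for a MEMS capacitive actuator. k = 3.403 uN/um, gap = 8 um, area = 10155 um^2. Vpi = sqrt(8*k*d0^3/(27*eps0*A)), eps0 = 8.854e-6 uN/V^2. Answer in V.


Step 1: Compute numerator: 8 * k * d0^3 = 8 * 3.403 * 8^3 = 13938.688
Step 2: Compute denominator: 27 * eps0 * A = 27 * 8.854e-6 * 10155 = 2.427634
Step 3: Vpi = sqrt(13938.688 / 2.427634)
Vpi = 75.77 V


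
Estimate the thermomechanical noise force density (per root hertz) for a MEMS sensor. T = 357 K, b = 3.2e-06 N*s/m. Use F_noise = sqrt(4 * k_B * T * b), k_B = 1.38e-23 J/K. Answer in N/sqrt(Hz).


Step 1: Compute 4 * k_B * T * b
= 4 * 1.38e-23 * 357 * 3.2e-06
= 6.3060e-26 N^2/Hz
Step 2: F_noise = sqrt(6.3060e-26)
F_noise = 2.51e-13 N/sqrt(Hz)


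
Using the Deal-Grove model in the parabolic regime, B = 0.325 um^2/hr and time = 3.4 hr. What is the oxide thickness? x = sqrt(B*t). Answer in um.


Step 1: Compute B*t = 0.325 * 3.4 = 1.105
Step 2: x = sqrt(1.105)
x = 1.051 um
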